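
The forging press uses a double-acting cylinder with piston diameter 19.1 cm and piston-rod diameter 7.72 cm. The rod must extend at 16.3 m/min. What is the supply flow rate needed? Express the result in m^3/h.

Cap-side area A_cap = π/4 × (19.1 cm)² = 286.5 cm^2
Q = A × v

Q ≈ 28.0 m^3/h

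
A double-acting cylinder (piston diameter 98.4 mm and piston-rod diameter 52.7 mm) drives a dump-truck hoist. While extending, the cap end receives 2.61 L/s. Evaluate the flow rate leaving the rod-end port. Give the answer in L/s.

Cap-side area A_cap = π/4 × (98.4 mm)² = 7605 mm^2
Rod-side annular area A_ann = π/4 × (98.4² − 52.7²) = 5423 mm^2
Piston speed v = Q_in/A_cap; rod-end outflow Q_out = v × A_ann = Q_in × A_ann/A_cap.

Q_out ≈ 1.86 L/s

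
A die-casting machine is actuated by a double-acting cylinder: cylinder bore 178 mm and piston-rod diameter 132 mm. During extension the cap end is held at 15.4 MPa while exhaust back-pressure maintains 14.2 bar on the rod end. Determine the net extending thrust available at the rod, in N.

F ≈ 3.67e5 N

Cap-side area A_cap = π/4 × (178 mm)² = 24880 mm^2
Rod-side annular area A_ann = π/4 × (178² − 132²) = 11200 mm^2
Net thrust = P_cap·A_cap − P_rod·A_ann = 3.832e5 N − 15900 N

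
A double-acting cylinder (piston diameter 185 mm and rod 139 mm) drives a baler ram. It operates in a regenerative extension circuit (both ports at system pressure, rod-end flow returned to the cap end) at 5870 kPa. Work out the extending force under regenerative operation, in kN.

With equal pressure on both faces, forces on the annular region cancel; the net push is pressure × rod cross-section.
Rod cross-section A_rod = π/4 × (139 mm)² = 15170 mm^2
F = P × A_rod

F ≈ 89.1 kN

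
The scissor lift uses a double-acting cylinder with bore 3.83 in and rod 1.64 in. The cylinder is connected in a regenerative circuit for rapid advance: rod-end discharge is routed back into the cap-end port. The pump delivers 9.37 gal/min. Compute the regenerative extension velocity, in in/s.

In regeneration the rod-end outflow joins the pump flow into the cap end, so the net volume the pump must supply per unit advance equals the rod cross-section area.
Rod cross-section A_rod = π/4 × (1.64 in)² = 2.112 in^2
v = Q_pump / A_rod

v ≈ 17.1 in/s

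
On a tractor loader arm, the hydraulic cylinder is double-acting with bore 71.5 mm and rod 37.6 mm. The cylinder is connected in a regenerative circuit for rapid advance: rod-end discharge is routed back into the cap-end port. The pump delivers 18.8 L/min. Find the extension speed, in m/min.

In regeneration the rod-end outflow joins the pump flow into the cap end, so the net volume the pump must supply per unit advance equals the rod cross-section area.
Rod cross-section A_rod = π/4 × (37.6 mm)² = 1110 mm^2
v = Q_pump / A_rod

v ≈ 16.9 m/min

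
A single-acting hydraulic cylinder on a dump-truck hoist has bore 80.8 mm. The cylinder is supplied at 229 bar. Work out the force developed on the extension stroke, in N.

Cap-side area A_cap = π/4 × (80.8 mm)² = 5128 mm^2
F = P × A_cap = 229 bar × A_cap

F ≈ 1.17e5 N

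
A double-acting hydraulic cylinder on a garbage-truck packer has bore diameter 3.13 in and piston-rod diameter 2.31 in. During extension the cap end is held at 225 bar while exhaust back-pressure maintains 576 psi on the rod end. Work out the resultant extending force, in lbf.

Cap-side area A_cap = π/4 × (3.13 in)² = 7.694 in^2
Rod-side annular area A_ann = π/4 × (3.13² − 2.31²) = 3.504 in^2
Net thrust = P_cap·A_cap − P_rod·A_ann = 25110 lbf − 2018 lbf

F ≈ 23100 lbf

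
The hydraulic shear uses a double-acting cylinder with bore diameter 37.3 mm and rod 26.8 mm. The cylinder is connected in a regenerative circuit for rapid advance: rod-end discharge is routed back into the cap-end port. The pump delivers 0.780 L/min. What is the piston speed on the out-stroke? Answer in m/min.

v ≈ 1.38 m/min

In regeneration the rod-end outflow joins the pump flow into the cap end, so the net volume the pump must supply per unit advance equals the rod cross-section area.
Rod cross-section A_rod = π/4 × (26.8 mm)² = 564.1 mm^2
v = Q_pump / A_rod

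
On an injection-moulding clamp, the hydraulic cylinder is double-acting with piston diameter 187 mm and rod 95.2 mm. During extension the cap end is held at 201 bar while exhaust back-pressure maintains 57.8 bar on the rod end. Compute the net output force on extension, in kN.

F ≈ 434 kN

Cap-side area A_cap = π/4 × (187 mm)² = 27460 mm^2
Rod-side annular area A_ann = π/4 × (187² − 95.2²) = 20350 mm^2
Net thrust = P_cap·A_cap − P_rod·A_ann = 552.0 kN − 117.6 kN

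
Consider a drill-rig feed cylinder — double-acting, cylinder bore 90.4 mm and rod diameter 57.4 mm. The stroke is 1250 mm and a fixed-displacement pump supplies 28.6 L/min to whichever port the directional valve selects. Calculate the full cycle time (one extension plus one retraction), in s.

t ≈ 26.9 s

Cap-side area A_cap = π/4 × (90.4 mm)² = 6418 mm^2
Rod-side annular area A_ann = π/4 × (90.4² − 57.4²) = 3831 mm^2
t_ext = A_cap·L/Q = 16.83 s
t_ret = A_ann·L/Q = 10.05 s
t_cycle = t_ext + t_ret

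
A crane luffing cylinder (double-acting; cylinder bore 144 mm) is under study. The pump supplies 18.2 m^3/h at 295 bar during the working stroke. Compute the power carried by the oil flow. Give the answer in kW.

W ≈ 149 kW

Hydraulic power = P × Q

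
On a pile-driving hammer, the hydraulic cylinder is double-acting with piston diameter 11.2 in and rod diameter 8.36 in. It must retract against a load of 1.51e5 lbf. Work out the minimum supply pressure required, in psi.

P ≈ 3460 psi

Rod-side annular area A_ann = π/4 × (11.2² − 8.36²) = 43.63 in^2
Retraction: pressure acts on the annular area.
P = F / A = 1.51e5 lbf / A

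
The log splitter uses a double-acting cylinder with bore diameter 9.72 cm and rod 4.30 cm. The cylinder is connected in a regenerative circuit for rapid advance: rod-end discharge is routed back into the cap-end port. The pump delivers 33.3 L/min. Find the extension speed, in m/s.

In regeneration the rod-end outflow joins the pump flow into the cap end, so the net volume the pump must supply per unit advance equals the rod cross-section area.
Rod cross-section A_rod = π/4 × (4.30 cm)² = 14.52 cm^2
v = Q_pump / A_rod

v ≈ 0.382 m/s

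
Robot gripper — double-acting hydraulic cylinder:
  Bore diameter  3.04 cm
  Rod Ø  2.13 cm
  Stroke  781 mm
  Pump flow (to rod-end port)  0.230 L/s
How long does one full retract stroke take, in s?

Rod-side annular area A_ann = π/4 × (3.04² − 2.13²) = 3.695 cm^2
Swept volume V = A × L; t = V / Q = A·L / Q

t ≈ 1.25 s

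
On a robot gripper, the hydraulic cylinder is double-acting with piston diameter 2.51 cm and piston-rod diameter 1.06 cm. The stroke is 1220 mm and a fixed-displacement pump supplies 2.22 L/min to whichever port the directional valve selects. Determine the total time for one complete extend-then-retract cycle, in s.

Cap-side area A_cap = π/4 × (2.51 cm)² = 4.948 cm^2
Rod-side annular area A_ann = π/4 × (2.51² − 1.06²) = 4.066 cm^2
t_ext = A_cap·L/Q = 16.32 s
t_ret = A_ann·L/Q = 13.41 s
t_cycle = t_ext + t_ret

t ≈ 29.7 s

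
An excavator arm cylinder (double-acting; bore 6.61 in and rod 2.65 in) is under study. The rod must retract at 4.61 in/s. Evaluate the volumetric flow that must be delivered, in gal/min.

Rod-side annular area A_ann = π/4 × (6.61² − 2.65²) = 28.80 in^2
Q = A × v

Q ≈ 34.5 gal/min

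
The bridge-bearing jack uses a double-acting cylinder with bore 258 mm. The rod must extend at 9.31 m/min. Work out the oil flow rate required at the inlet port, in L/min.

Q ≈ 487 L/min

Cap-side area A_cap = π/4 × (258 mm)² = 52280 mm^2
Q = A × v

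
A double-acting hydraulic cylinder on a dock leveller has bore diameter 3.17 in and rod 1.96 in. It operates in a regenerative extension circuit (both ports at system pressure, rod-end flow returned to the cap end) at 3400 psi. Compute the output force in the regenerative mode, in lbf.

With equal pressure on both faces, forces on the annular region cancel; the net push is pressure × rod cross-section.
Rod cross-section A_rod = π/4 × (1.96 in)² = 3.017 in^2
F = P × A_rod

F ≈ 10300 lbf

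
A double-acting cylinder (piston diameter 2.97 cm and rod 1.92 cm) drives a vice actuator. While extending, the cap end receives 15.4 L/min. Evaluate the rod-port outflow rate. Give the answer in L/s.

Cap-side area A_cap = π/4 × (2.97 cm)² = 6.928 cm^2
Rod-side annular area A_ann = π/4 × (2.97² − 1.92²) = 4.033 cm^2
Piston speed v = Q_in/A_cap; rod-end outflow Q_out = v × A_ann = Q_in × A_ann/A_cap.

Q_out ≈ 0.149 L/s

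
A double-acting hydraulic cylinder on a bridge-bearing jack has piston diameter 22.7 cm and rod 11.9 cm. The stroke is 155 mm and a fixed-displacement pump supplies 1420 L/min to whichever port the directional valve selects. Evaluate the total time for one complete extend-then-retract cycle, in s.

Cap-side area A_cap = π/4 × (22.7 cm)² = 404.7 cm^2
Rod-side annular area A_ann = π/4 × (22.7² − 11.9²) = 293.5 cm^2
t_ext = A_cap·L/Q = 0.2651 s
t_ret = A_ann·L/Q = 0.1922 s
t_cycle = t_ext + t_ret

t ≈ 0.457 s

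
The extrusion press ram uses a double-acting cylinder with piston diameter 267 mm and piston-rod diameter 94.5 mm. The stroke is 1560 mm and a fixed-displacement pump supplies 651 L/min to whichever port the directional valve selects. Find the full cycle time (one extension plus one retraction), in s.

t ≈ 15.1 s

Cap-side area A_cap = π/4 × (267 mm)² = 55990 mm^2
Rod-side annular area A_ann = π/4 × (267² − 94.5²) = 48980 mm^2
t_ext = A_cap·L/Q = 8.050 s
t_ret = A_ann·L/Q = 7.042 s
t_cycle = t_ext + t_ret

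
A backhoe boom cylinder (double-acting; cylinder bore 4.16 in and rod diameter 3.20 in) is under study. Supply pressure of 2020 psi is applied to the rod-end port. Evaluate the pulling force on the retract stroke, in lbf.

F ≈ 11200 lbf

Rod-side annular area A_ann = π/4 × (4.16² − 3.20²) = 5.549 in^2
On retraction the pressure acts on the annular area (bore minus rod).
F = P × A_ann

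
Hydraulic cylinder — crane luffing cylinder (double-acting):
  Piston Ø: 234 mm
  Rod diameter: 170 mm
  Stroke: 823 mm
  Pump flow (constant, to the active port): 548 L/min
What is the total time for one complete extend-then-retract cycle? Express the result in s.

t ≈ 5.71 s

Cap-side area A_cap = π/4 × (234 mm)² = 43010 mm^2
Rod-side annular area A_ann = π/4 × (234² − 170²) = 20310 mm^2
t_ext = A_cap·L/Q = 3.875 s
t_ret = A_ann·L/Q = 1.830 s
t_cycle = t_ext + t_ret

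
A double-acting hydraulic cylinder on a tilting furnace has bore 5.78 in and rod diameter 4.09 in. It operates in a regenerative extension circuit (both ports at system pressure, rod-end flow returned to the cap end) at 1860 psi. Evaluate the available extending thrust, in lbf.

F ≈ 24400 lbf

With equal pressure on both faces, forces on the annular region cancel; the net push is pressure × rod cross-section.
Rod cross-section A_rod = π/4 × (4.09 in)² = 13.14 in^2
F = P × A_rod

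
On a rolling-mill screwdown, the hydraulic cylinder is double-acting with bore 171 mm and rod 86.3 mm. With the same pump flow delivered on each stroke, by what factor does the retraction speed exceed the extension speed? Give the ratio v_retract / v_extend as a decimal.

Cap-side area A_cap = π/4 × (171 mm)² = 22970 mm^2
Rod-side annular area A_ann = π/4 × (171² − 86.3²) = 17120 mm^2
For equal Q, v ∝ 1/A, so v_ret/v_ext = A_cap/A_ann.

v_ret/v_ext ≈ 1.34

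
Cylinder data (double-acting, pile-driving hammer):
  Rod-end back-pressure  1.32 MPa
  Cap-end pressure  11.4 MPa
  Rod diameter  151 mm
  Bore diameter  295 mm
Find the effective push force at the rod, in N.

F ≈ 7.13e5 N

Cap-side area A_cap = π/4 × (295 mm)² = 68350 mm^2
Rod-side annular area A_ann = π/4 × (295² − 151²) = 50440 mm^2
Net thrust = P_cap·A_cap − P_rod·A_ann = 7.792e5 N − 66580 N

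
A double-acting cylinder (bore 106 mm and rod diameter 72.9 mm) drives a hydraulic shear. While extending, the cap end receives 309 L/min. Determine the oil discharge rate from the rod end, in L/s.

Q_out ≈ 2.71 L/s

Cap-side area A_cap = π/4 × (106 mm)² = 8825 mm^2
Rod-side annular area A_ann = π/4 × (106² − 72.9²) = 4651 mm^2
Piston speed v = Q_in/A_cap; rod-end outflow Q_out = v × A_ann = Q_in × A_ann/A_cap.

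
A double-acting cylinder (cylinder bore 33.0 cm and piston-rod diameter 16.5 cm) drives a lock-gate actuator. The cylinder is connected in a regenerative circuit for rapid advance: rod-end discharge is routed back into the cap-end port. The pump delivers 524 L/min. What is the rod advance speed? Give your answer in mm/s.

v ≈ 408 mm/s

In regeneration the rod-end outflow joins the pump flow into the cap end, so the net volume the pump must supply per unit advance equals the rod cross-section area.
Rod cross-section A_rod = π/4 × (16.5 cm)² = 213.8 cm^2
v = Q_pump / A_rod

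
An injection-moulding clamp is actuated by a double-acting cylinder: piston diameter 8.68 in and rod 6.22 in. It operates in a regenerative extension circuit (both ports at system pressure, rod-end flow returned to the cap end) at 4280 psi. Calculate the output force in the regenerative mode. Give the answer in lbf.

F ≈ 1.30e5 lbf

With equal pressure on both faces, forces on the annular region cancel; the net push is pressure × rod cross-section.
Rod cross-section A_rod = π/4 × (6.22 in)² = 30.39 in^2
F = P × A_rod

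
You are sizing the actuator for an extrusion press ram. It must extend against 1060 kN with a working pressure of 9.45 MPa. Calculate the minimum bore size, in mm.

D ≈ 378 mm

Extension force acts on the full piston face: F = P × (π/4)D².
D = √(4F / (πP)) = √(4 × 1060 kN / (π × 9.45 MPa))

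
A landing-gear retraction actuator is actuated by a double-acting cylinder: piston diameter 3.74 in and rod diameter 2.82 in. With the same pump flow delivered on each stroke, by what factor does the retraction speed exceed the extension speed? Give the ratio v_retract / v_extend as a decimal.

Cap-side area A_cap = π/4 × (3.74 in)² = 10.99 in^2
Rod-side annular area A_ann = π/4 × (3.74² − 2.82²) = 4.740 in^2
For equal Q, v ∝ 1/A, so v_ret/v_ext = A_cap/A_ann.

v_ret/v_ext ≈ 2.32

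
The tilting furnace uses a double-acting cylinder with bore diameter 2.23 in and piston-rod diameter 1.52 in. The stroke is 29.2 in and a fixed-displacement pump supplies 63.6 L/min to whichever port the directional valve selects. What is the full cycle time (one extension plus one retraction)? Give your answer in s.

t ≈ 2.71 s

Cap-side area A_cap = π/4 × (2.23 in)² = 3.906 in^2
Rod-side annular area A_ann = π/4 × (2.23² − 1.52²) = 2.091 in^2
t_ext = A_cap·L/Q = 1.763 s
t_ret = A_ann·L/Q = 0.9440 s
t_cycle = t_ext + t_ret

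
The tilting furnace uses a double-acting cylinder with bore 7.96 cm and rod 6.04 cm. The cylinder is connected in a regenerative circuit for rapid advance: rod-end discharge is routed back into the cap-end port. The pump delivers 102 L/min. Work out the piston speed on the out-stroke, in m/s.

v ≈ 0.593 m/s

In regeneration the rod-end outflow joins the pump flow into the cap end, so the net volume the pump must supply per unit advance equals the rod cross-section area.
Rod cross-section A_rod = π/4 × (6.04 cm)² = 28.65 cm^2
v = Q_pump / A_rod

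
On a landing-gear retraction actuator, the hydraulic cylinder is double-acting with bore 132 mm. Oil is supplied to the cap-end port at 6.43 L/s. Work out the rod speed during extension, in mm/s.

Cap-side area A_cap = π/4 × (132 mm)² = 13680 mm^2
v = Q / A

v ≈ 470 mm/s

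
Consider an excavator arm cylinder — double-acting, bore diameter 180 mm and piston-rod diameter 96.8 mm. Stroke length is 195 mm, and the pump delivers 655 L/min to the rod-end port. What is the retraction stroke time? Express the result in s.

t ≈ 0.323 s

Rod-side annular area A_ann = π/4 × (180² − 96.8²) = 18090 mm^2
Swept volume V = A × L; t = V / Q = A·L / Q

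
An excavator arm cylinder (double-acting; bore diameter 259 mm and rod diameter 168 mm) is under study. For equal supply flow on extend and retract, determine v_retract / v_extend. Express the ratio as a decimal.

v_ret/v_ext ≈ 1.73

Cap-side area A_cap = π/4 × (259 mm)² = 52690 mm^2
Rod-side annular area A_ann = π/4 × (259² − 168²) = 30520 mm^2
For equal Q, v ∝ 1/A, so v_ret/v_ext = A_cap/A_ann.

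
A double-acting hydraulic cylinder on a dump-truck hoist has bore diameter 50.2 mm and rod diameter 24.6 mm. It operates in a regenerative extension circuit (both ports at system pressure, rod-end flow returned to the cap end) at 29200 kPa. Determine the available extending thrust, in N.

F ≈ 13900 N

With equal pressure on both faces, forces on the annular region cancel; the net push is pressure × rod cross-section.
Rod cross-section A_rod = π/4 × (24.6 mm)² = 475.3 mm^2
F = P × A_rod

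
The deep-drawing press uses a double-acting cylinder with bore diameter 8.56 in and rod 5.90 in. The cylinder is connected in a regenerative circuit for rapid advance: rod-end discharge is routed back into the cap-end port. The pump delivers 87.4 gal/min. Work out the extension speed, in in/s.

In regeneration the rod-end outflow joins the pump flow into the cap end, so the net volume the pump must supply per unit advance equals the rod cross-section area.
Rod cross-section A_rod = π/4 × (5.90 in)² = 27.34 in^2
v = Q_pump / A_rod

v ≈ 12.3 in/s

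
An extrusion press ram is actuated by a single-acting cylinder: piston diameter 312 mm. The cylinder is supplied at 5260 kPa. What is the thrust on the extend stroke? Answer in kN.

Cap-side area A_cap = π/4 × (312 mm)² = 76450 mm^2
F = P × A_cap = 5260 kPa × A_cap

F ≈ 402 kN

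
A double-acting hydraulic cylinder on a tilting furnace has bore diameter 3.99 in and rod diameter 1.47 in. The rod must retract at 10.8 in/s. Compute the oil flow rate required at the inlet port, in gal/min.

Rod-side annular area A_ann = π/4 × (3.99² − 1.47²) = 10.81 in^2
Q = A × v

Q ≈ 30.3 gal/min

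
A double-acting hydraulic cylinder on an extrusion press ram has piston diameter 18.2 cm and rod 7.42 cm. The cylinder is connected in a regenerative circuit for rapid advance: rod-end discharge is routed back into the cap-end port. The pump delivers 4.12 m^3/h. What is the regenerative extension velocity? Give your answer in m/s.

v ≈ 0.265 m/s

In regeneration the rod-end outflow joins the pump flow into the cap end, so the net volume the pump must supply per unit advance equals the rod cross-section area.
Rod cross-section A_rod = π/4 × (7.42 cm)² = 43.24 cm^2
v = Q_pump / A_rod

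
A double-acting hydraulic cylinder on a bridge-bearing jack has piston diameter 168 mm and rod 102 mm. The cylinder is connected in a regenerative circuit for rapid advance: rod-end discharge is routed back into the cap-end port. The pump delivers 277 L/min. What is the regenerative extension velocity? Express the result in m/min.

v ≈ 33.9 m/min

In regeneration the rod-end outflow joins the pump flow into the cap end, so the net volume the pump must supply per unit advance equals the rod cross-section area.
Rod cross-section A_rod = π/4 × (102 mm)² = 8171 mm^2
v = Q_pump / A_rod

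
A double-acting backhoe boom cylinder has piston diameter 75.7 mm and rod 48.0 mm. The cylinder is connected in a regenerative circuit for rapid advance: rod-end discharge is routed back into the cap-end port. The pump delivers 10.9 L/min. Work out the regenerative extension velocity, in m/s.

In regeneration the rod-end outflow joins the pump flow into the cap end, so the net volume the pump must supply per unit advance equals the rod cross-section area.
Rod cross-section A_rod = π/4 × (48.0 mm)² = 1810 mm^2
v = Q_pump / A_rod

v ≈ 0.100 m/s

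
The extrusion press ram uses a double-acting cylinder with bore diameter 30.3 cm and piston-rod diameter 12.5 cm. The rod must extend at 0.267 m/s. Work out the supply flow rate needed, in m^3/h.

Q ≈ 69.3 m^3/h

Cap-side area A_cap = π/4 × (30.3 cm)² = 721.1 cm^2
Q = A × v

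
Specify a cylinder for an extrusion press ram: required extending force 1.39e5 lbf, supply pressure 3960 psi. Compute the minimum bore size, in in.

D ≈ 6.69 in

Extension force acts on the full piston face: F = P × (π/4)D².
D = √(4F / (πP)) = √(4 × 1.39e5 lbf / (π × 3960 psi))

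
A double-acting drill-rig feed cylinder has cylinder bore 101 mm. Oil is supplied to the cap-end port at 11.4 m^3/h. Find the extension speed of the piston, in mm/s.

Cap-side area A_cap = π/4 × (101 mm)² = 8012 mm^2
v = Q / A

v ≈ 395 mm/s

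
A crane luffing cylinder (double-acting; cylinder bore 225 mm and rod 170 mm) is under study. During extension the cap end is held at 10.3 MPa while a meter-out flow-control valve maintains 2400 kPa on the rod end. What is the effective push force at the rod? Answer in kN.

Cap-side area A_cap = π/4 × (225 mm)² = 39760 mm^2
Rod-side annular area A_ann = π/4 × (225² − 170²) = 17060 mm^2
Net thrust = P_cap·A_cap − P_rod·A_ann = 409.5 kN − 40.95 kN

F ≈ 369 kN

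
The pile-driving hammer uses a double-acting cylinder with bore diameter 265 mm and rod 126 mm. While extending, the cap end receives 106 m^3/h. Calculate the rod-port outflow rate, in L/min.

Cap-side area A_cap = π/4 × (265 mm)² = 55150 mm^2
Rod-side annular area A_ann = π/4 × (265² − 126²) = 42690 mm^2
Piston speed v = Q_in/A_cap; rod-end outflow Q_out = v × A_ann = Q_in × A_ann/A_cap.

Q_out ≈ 1370 L/min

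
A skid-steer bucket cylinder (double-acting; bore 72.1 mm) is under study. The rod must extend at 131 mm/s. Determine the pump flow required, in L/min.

Cap-side area A_cap = π/4 × (72.1 mm)² = 4083 mm^2
Q = A × v

Q ≈ 32.1 L/min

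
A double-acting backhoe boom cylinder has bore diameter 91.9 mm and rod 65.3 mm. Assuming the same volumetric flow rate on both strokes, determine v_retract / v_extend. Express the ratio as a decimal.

Cap-side area A_cap = π/4 × (91.9 mm)² = 6633 mm^2
Rod-side annular area A_ann = π/4 × (91.9² − 65.3²) = 3284 mm^2
For equal Q, v ∝ 1/A, so v_ret/v_ext = A_cap/A_ann.

v_ret/v_ext ≈ 2.02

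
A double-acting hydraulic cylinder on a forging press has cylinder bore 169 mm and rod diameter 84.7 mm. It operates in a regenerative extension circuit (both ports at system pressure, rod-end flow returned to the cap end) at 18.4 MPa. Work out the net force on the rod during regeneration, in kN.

F ≈ 104 kN

With equal pressure on both faces, forces on the annular region cancel; the net push is pressure × rod cross-section.
Rod cross-section A_rod = π/4 × (84.7 mm)² = 5635 mm^2
F = P × A_rod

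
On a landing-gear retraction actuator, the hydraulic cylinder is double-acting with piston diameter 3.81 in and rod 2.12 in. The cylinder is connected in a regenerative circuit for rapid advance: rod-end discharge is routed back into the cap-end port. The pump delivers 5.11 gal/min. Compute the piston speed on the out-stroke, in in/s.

In regeneration the rod-end outflow joins the pump flow into the cap end, so the net volume the pump must supply per unit advance equals the rod cross-section area.
Rod cross-section A_rod = π/4 × (2.12 in)² = 3.530 in^2
v = Q_pump / A_rod

v ≈ 5.57 in/s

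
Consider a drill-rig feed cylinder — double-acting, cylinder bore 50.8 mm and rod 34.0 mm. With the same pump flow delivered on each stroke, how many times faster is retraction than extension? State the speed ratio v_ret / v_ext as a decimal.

Cap-side area A_cap = π/4 × (50.8 mm)² = 2027 mm^2
Rod-side annular area A_ann = π/4 × (50.8² − 34.0²) = 1119 mm^2
For equal Q, v ∝ 1/A, so v_ret/v_ext = A_cap/A_ann.

v_ret/v_ext ≈ 1.81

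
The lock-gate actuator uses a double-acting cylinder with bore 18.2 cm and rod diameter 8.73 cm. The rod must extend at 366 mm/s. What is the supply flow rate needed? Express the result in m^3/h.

Q ≈ 34.3 m^3/h

Cap-side area A_cap = π/4 × (18.2 cm)² = 260.2 cm^2
Q = A × v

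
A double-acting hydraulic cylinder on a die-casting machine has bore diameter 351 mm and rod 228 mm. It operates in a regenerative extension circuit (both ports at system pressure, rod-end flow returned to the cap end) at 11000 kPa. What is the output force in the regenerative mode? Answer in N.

F ≈ 4.49e5 N

With equal pressure on both faces, forces on the annular region cancel; the net push is pressure × rod cross-section.
Rod cross-section A_rod = π/4 × (228 mm)² = 40830 mm^2
F = P × A_rod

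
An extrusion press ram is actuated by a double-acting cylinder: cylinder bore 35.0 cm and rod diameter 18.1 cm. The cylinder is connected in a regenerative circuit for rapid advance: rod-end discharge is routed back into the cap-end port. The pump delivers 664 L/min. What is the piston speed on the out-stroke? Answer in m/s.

v ≈ 0.430 m/s

In regeneration the rod-end outflow joins the pump flow into the cap end, so the net volume the pump must supply per unit advance equals the rod cross-section area.
Rod cross-section A_rod = π/4 × (18.1 cm)² = 257.3 cm^2
v = Q_pump / A_rod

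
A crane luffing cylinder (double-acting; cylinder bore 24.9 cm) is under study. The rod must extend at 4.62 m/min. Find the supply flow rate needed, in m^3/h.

Cap-side area A_cap = π/4 × (24.9 cm)² = 487.0 cm^2
Q = A × v

Q ≈ 13.5 m^3/h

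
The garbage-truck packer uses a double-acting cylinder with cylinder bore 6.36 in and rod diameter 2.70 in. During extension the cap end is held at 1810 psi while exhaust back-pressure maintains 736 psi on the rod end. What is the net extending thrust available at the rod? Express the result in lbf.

F ≈ 38300 lbf

Cap-side area A_cap = π/4 × (6.36 in)² = 31.77 in^2
Rod-side annular area A_ann = π/4 × (6.36² − 2.70²) = 26.04 in^2
Net thrust = P_cap·A_cap − P_rod·A_ann = 57500 lbf − 19170 lbf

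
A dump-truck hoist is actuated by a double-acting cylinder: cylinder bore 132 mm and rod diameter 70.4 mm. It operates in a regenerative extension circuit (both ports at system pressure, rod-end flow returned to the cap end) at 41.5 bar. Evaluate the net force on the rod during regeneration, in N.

F ≈ 16200 N

With equal pressure on both faces, forces on the annular region cancel; the net push is pressure × rod cross-section.
Rod cross-section A_rod = π/4 × (70.4 mm)² = 3893 mm^2
F = P × A_rod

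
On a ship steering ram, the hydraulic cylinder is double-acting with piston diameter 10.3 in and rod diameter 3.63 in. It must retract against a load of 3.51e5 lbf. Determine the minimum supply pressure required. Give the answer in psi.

Rod-side annular area A_ann = π/4 × (10.3² − 3.63²) = 72.97 in^2
Retraction: pressure acts on the annular area.
P = F / A = 3.51e5 lbf / A

P ≈ 4810 psi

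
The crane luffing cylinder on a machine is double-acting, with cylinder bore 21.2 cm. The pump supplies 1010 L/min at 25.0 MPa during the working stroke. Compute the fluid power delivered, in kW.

Hydraulic power = P × Q

W ≈ 421 kW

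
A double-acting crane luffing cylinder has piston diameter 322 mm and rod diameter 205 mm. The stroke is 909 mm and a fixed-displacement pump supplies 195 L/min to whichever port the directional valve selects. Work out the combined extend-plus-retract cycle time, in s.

Cap-side area A_cap = π/4 × (322 mm)² = 81430 mm^2
Rod-side annular area A_ann = π/4 × (322² − 205²) = 48430 mm^2
t_ext = A_cap·L/Q = 22.78 s
t_ret = A_ann·L/Q = 13.54 s
t_cycle = t_ext + t_ret

t ≈ 36.3 s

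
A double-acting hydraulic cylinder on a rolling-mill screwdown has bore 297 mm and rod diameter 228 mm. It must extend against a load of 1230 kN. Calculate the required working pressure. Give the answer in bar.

P ≈ 178 bar

Cap-side area A_cap = π/4 × (297 mm)² = 69280 mm^2
P = F / A = 1230 kN / A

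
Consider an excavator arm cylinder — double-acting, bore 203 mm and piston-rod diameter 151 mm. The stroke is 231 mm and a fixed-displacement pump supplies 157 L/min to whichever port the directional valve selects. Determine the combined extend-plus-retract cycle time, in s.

Cap-side area A_cap = π/4 × (203 mm)² = 32370 mm^2
Rod-side annular area A_ann = π/4 × (203² − 151²) = 14460 mm^2
t_ext = A_cap·L/Q = 2.857 s
t_ret = A_ann·L/Q = 1.276 s
t_cycle = t_ext + t_ret

t ≈ 4.13 s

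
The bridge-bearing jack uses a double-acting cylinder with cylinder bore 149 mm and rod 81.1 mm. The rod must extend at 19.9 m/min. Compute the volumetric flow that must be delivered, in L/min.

Q ≈ 347 L/min

Cap-side area A_cap = π/4 × (149 mm)² = 17440 mm^2
Q = A × v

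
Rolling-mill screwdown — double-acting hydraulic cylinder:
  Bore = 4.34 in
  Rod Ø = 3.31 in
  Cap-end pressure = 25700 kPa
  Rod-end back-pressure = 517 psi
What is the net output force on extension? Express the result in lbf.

Cap-side area A_cap = π/4 × (4.34 in)² = 14.79 in^2
Rod-side annular area A_ann = π/4 × (4.34² − 3.31²) = 6.189 in^2
Net thrust = P_cap·A_cap − P_rod·A_ann = 55140 lbf − 3199 lbf

F ≈ 51900 lbf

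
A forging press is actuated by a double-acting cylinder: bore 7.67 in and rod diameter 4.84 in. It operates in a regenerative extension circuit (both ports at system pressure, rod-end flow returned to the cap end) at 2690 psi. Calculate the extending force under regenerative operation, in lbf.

F ≈ 49500 lbf

With equal pressure on both faces, forces on the annular region cancel; the net push is pressure × rod cross-section.
Rod cross-section A_rod = π/4 × (4.84 in)² = 18.40 in^2
F = P × A_rod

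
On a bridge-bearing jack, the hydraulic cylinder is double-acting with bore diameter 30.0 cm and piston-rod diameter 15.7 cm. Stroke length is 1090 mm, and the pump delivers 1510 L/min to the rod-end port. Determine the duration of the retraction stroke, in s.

Rod-side annular area A_ann = π/4 × (30.0² − 15.7²) = 513.3 cm^2
Swept volume V = A × L; t = V / Q = A·L / Q

t ≈ 2.22 s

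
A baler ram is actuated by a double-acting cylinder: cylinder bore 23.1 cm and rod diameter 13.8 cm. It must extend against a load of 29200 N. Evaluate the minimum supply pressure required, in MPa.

P ≈ 0.697 MPa

Cap-side area A_cap = π/4 × (23.1 cm)² = 419.1 cm^2
P = F / A = 29200 N / A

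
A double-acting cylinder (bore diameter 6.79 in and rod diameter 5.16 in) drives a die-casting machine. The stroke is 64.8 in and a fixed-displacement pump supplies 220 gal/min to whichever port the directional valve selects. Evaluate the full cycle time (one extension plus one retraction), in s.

t ≈ 3.94 s

Cap-side area A_cap = π/4 × (6.79 in)² = 36.21 in^2
Rod-side annular area A_ann = π/4 × (6.79² − 5.16²) = 15.30 in^2
t_ext = A_cap·L/Q = 2.770 s
t_ret = A_ann·L/Q = 1.170 s
t_cycle = t_ext + t_ret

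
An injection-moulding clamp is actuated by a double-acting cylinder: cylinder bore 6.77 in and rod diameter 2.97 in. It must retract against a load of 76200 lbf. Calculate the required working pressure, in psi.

Rod-side annular area A_ann = π/4 × (6.77² − 2.97²) = 29.07 in^2
Retraction: pressure acts on the annular area.
P = F / A = 76200 lbf / A

P ≈ 2620 psi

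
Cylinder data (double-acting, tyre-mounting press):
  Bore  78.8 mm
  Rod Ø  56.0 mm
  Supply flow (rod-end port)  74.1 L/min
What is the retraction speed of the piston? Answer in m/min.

Rod-side annular area A_ann = π/4 × (78.8² − 56.0²) = 2414 mm^2
Flow into the rod-end port fills the annular volume.
v = Q / A

v ≈ 30.7 m/min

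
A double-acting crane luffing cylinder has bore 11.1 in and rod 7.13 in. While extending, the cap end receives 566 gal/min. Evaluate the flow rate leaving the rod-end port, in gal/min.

Cap-side area A_cap = π/4 × (11.1 in)² = 96.77 in^2
Rod-side annular area A_ann = π/4 × (11.1² − 7.13²) = 56.84 in^2
Piston speed v = Q_in/A_cap; rod-end outflow Q_out = v × A_ann = Q_in × A_ann/A_cap.

Q_out ≈ 332 gal/min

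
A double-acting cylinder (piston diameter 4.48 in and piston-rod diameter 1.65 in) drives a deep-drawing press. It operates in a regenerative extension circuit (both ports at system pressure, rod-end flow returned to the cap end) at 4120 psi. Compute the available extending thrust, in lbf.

F ≈ 8810 lbf

With equal pressure on both faces, forces on the annular region cancel; the net push is pressure × rod cross-section.
Rod cross-section A_rod = π/4 × (1.65 in)² = 2.138 in^2
F = P × A_rod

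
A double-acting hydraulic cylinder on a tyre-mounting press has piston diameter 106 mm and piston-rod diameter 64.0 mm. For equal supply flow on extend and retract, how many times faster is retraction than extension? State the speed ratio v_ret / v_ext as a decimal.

v_ret/v_ext ≈ 1.57

Cap-side area A_cap = π/4 × (106 mm)² = 8825 mm^2
Rod-side annular area A_ann = π/4 × (106² − 64.0²) = 5608 mm^2
For equal Q, v ∝ 1/A, so v_ret/v_ext = A_cap/A_ann.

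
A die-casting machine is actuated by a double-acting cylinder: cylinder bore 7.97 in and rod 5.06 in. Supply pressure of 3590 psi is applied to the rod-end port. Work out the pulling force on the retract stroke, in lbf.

F ≈ 1.07e5 lbf

Rod-side annular area A_ann = π/4 × (7.97² − 5.06²) = 29.78 in^2
On retraction the pressure acts on the annular area (bore minus rod).
F = P × A_ann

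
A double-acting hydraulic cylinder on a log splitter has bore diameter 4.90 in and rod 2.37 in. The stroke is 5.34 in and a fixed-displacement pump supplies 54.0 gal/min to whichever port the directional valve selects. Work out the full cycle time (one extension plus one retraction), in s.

t ≈ 0.855 s

Cap-side area A_cap = π/4 × (4.90 in)² = 18.86 in^2
Rod-side annular area A_ann = π/4 × (4.90² − 2.37²) = 14.45 in^2
t_ext = A_cap·L/Q = 0.4844 s
t_ret = A_ann·L/Q = 0.3710 s
t_cycle = t_ext + t_ret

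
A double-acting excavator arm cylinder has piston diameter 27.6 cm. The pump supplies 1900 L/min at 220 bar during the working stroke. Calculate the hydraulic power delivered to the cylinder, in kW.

W ≈ 697 kW

Hydraulic power = P × Q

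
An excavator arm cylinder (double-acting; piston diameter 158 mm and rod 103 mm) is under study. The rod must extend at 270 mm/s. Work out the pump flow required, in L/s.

Cap-side area A_cap = π/4 × (158 mm)² = 19610 mm^2
Q = A × v

Q ≈ 5.29 L/s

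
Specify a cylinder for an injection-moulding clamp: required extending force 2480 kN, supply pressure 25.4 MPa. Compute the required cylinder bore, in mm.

D ≈ 353 mm

Extension force acts on the full piston face: F = P × (π/4)D².
D = √(4F / (πP)) = √(4 × 2480 kN / (π × 25.4 MPa))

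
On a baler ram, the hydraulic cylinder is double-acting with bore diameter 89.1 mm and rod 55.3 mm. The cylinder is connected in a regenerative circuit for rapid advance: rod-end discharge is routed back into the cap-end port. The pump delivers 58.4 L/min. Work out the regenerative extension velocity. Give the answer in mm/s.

In regeneration the rod-end outflow joins the pump flow into the cap end, so the net volume the pump must supply per unit advance equals the rod cross-section area.
Rod cross-section A_rod = π/4 × (55.3 mm)² = 2402 mm^2
v = Q_pump / A_rod

v ≈ 405 mm/s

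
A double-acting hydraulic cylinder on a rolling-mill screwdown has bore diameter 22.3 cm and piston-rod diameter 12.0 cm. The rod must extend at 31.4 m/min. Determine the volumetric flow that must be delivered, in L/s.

Q ≈ 20.4 L/s

Cap-side area A_cap = π/4 × (22.3 cm)² = 390.6 cm^2
Q = A × v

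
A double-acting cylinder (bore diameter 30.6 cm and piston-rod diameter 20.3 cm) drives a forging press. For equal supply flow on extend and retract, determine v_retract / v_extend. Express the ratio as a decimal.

v_ret/v_ext ≈ 1.79

Cap-side area A_cap = π/4 × (30.6 cm)² = 735.4 cm^2
Rod-side annular area A_ann = π/4 × (30.6² − 20.3²) = 411.8 cm^2
For equal Q, v ∝ 1/A, so v_ret/v_ext = A_cap/A_ann.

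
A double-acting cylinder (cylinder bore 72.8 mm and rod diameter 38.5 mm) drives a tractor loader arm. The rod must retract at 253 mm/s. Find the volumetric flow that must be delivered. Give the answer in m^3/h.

Rod-side annular area A_ann = π/4 × (72.8² − 38.5²) = 2998 mm^2
Q = A × v

Q ≈ 2.73 m^3/h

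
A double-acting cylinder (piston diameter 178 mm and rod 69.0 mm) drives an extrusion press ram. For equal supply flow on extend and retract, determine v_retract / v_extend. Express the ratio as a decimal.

Cap-side area A_cap = π/4 × (178 mm)² = 24880 mm^2
Rod-side annular area A_ann = π/4 × (178² − 69.0²) = 21150 mm^2
For equal Q, v ∝ 1/A, so v_ret/v_ext = A_cap/A_ann.

v_ret/v_ext ≈ 1.18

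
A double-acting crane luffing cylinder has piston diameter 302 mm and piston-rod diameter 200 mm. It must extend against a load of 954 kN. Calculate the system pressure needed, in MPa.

P ≈ 13.3 MPa

Cap-side area A_cap = π/4 × (302 mm)² = 71630 mm^2
P = F / A = 954 kN / A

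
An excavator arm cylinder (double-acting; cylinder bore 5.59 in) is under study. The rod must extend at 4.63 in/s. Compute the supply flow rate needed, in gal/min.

Q ≈ 29.5 gal/min

Cap-side area A_cap = π/4 × (5.59 in)² = 24.54 in^2
Q = A × v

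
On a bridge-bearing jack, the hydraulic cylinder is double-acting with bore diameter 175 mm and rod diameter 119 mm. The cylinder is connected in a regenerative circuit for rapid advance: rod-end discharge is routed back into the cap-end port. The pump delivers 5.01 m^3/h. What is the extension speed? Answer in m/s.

In regeneration the rod-end outflow joins the pump flow into the cap end, so the net volume the pump must supply per unit advance equals the rod cross-section area.
Rod cross-section A_rod = π/4 × (119 mm)² = 11120 mm^2
v = Q_pump / A_rod

v ≈ 0.125 m/s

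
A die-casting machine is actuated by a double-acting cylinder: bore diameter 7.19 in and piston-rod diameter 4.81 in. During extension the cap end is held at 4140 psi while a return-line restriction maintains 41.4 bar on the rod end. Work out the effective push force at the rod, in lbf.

Cap-side area A_cap = π/4 × (7.19 in)² = 40.60 in^2
Rod-side annular area A_ann = π/4 × (7.19² − 4.81²) = 22.43 in^2
Net thrust = P_cap·A_cap − P_rod·A_ann = 1.681e5 lbf − 13470 lbf

F ≈ 1.55e5 lbf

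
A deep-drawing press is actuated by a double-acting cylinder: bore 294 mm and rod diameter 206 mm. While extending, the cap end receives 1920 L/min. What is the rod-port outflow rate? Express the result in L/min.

Q_out ≈ 977 L/min

Cap-side area A_cap = π/4 × (294 mm)² = 67890 mm^2
Rod-side annular area A_ann = π/4 × (294² − 206²) = 34560 mm^2
Piston speed v = Q_in/A_cap; rod-end outflow Q_out = v × A_ann = Q_in × A_ann/A_cap.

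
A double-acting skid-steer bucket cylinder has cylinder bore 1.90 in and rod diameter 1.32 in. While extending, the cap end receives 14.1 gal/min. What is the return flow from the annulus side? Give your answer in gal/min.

Q_out ≈ 7.29 gal/min

Cap-side area A_cap = π/4 × (1.90 in)² = 2.835 in^2
Rod-side annular area A_ann = π/4 × (1.90² − 1.32²) = 1.467 in^2
Piston speed v = Q_in/A_cap; rod-end outflow Q_out = v × A_ann = Q_in × A_ann/A_cap.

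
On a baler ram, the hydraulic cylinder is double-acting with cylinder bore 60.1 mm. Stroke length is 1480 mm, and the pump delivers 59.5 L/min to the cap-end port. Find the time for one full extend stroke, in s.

Cap-side area A_cap = π/4 × (60.1 mm)² = 2837 mm^2
Swept volume V = A × L; t = V / Q = A·L / Q

t ≈ 4.23 s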